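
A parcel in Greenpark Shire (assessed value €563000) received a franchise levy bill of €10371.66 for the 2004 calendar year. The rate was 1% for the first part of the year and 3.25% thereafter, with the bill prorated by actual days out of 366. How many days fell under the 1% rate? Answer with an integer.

229 days

Let d = days at the first rate; then 366 − d days at the second rate.
€563000 × [1%·d + 3.25%·(366−d)] / 366 = €10371.66
Solving gives d = 229, so the new rate took effect on 17 August 2004.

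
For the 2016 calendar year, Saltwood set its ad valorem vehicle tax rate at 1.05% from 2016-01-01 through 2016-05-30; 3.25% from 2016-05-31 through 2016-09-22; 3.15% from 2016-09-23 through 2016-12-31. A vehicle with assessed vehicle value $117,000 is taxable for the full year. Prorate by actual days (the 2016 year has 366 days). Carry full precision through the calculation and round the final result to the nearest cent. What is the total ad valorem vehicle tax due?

$2,708.58

2016-01-01 to 2016-05-30: 151 days at 1.05% → $117,000 × 1.05% × 151/366 = $506.8402
2016-05-31 to 2016-09-22: 115 days at 3.25% → $117,000 × 3.25% × 115/366 = $1,194.7746
2016-09-23 to 2016-12-31: 100 days at 3.15% → $117,000 × 3.15% × 100/366 = $1,006.9672
Total = $2,708.5820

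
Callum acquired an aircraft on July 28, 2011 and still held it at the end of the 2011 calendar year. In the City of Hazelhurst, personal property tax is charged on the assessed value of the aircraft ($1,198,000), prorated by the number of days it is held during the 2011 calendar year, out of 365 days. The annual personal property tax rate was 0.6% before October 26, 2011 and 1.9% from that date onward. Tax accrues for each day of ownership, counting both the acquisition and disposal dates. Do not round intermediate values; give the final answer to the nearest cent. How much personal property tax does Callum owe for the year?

July 28 – October 25, 2011: 90 days at 0.6% → $1,198,000 × 0.6% × 90/365 = $1,772.3836
October 26 – December 31, 2011: 67 days at 1.9% → $1,198,000 × 1.9% × 67/365 = $4,178.2301
Total = $5,950.6137

$5,950.61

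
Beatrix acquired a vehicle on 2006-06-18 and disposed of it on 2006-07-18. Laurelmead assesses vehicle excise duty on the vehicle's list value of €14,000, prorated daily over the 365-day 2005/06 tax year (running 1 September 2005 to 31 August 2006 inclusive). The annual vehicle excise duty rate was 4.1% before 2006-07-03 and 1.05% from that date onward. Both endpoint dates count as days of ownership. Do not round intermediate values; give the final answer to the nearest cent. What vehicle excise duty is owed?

€30.03

2006-06-18 to 2006-07-02: 15 days at 4.1% → €14,000 × 4.1% × 15/365 = €23.5890
2006-07-03 to 2006-07-18: 16 days at 1.05% → €14,000 × 1.05% × 16/365 = €6.4438
Total = €30.0329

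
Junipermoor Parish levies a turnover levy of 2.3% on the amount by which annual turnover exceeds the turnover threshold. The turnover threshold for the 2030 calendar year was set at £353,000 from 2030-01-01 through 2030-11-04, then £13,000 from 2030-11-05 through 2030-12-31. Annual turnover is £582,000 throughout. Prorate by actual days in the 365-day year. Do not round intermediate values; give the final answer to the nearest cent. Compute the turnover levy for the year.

£6,488.21

2030-01-01 to 2030-11-04: 308 days, exemption £353,000 → (£582,000 − £353,000) × 2.3% × 308/365 = £4,444.4822
2030-11-05 to 2030-12-31: 57 days, exemption £13,000 → (£582,000 − £13,000) × 2.3% × 57/365 = £2,043.7233
Total = £6,488.2055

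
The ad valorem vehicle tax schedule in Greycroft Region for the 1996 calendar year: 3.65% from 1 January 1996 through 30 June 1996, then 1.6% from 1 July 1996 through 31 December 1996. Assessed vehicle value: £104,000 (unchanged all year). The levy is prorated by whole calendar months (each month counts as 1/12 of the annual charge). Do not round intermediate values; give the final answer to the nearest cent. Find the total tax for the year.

1 January – 30 June 1996: 6 months at 3.65% → £104,000 × 3.65% × 6/12 = £1,898.0000
1 July – 31 December 1996: 6 months at 1.6% → £104,000 × 1.6% × 6/12 = £832.0000
Total = £2,730.0000

£2,730.00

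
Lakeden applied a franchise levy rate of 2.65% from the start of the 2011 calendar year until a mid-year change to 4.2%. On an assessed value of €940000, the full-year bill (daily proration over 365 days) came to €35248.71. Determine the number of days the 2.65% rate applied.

106 days

Let d = days at the first rate; then 365 − d days at the second rate.
€940000 × [2.65%·d + 4.2%·(365−d)] / 365 = €35248.71
Solving gives d = 106, so the new rate took effect on 17 April 2011.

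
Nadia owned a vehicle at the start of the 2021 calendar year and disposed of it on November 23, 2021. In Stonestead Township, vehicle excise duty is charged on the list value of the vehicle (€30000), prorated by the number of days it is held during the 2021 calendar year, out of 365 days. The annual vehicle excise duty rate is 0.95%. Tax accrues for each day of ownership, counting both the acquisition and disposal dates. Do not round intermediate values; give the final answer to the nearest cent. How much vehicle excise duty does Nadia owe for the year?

Days held (January 1 – November 23, 2021): 327 out of 365
Tax = €30000 × 0.95% × 327/365 = €255.3288

€255.33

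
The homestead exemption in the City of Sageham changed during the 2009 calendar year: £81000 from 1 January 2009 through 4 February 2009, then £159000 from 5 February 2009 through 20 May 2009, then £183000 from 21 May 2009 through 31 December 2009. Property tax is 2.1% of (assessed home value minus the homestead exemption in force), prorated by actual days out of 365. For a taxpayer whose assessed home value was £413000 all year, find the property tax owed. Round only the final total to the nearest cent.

1 January – 4 February 2009: 35 days, exemption £81000 → (£413000 − £81000) × 2.1% × 35/365 = £668.5479
5 February – 20 May 2009: 105 days, exemption £159000 → (£413000 − £159000) × 2.1% × 105/365 = £1534.4384
21 May – 31 December 2009: 225 days, exemption £183000 → (£413000 − £183000) × 2.1% × 225/365 = £2977.3973
Total = £5180.3836

£5180.38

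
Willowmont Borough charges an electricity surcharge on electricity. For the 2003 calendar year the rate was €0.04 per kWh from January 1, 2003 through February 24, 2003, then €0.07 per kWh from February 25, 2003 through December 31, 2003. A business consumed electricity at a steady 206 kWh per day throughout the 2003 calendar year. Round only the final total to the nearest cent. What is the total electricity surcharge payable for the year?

January 1 – February 24, 2003: 55 days × 206 kWh/day = 11,330 kWh at €0.04/kWh → €453.20
February 25 – December 31, 2003: 310 days × 206 kWh/day = 63,860 kWh at €0.07/kWh → €4,470.20

€4,923.40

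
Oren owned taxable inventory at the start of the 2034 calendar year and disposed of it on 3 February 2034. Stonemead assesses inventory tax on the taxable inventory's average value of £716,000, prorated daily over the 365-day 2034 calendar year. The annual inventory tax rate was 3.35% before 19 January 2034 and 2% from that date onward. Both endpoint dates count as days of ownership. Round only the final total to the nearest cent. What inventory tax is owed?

1 January – 18 January 2034: 18 days at 3.35% → £716,000 × 3.35% × 18/365 = £1,182.8712
19 January – 3 February 2034: 16 days at 2% → £716,000 × 2% × 16/365 = £627.7260
Total = £1,810.5973

£1,810.60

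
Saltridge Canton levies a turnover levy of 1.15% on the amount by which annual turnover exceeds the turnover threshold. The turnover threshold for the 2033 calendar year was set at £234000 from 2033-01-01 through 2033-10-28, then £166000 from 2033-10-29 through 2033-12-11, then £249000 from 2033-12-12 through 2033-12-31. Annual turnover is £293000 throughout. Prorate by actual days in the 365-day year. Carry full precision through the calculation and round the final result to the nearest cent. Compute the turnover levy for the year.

£763.32

2033-01-01 to 2033-10-28: 301 days, exemption £234000 → (£293000 − £234000) × 1.15% × 301/365 = £559.5301
2033-10-29 to 2033-12-11: 44 days, exemption £166000 → (£293000 − £166000) × 1.15% × 44/365 = £176.0603
2033-12-12 to 2033-12-31: 20 days, exemption £249000 → (£293000 − £249000) × 1.15% × 20/365 = £27.7260
Total = £763.3164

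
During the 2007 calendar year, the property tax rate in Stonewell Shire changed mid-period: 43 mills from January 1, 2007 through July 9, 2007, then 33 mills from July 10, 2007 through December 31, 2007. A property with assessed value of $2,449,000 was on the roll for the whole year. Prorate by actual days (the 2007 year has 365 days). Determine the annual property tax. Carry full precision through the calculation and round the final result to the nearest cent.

$93,565.22

January 1 – July 9, 2007: 190 days at 43 mills → $2,449,000 × 4.3% × 190/365 = $54,817.3425
July 10 – December 31, 2007: 175 days at 33 mills → $2,449,000 × 3.3% × 175/365 = $38,747.8767
Total = $93,565.2192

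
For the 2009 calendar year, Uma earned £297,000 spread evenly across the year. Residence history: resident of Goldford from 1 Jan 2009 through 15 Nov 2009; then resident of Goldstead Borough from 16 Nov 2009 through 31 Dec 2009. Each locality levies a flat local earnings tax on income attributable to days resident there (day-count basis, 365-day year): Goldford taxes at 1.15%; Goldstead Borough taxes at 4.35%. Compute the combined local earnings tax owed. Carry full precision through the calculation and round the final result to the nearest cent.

£4,613.26

Goldford, 1 Jan – 15 Nov 2009: 319 days → £297,000 × 1.15% × 319/365 = £2,985.0534
Goldstead Borough, 16 Nov – 31 Dec 2009: 46 days → £297,000 × 4.35% × 46/365 = £1,628.2110
Total = £4,613.2644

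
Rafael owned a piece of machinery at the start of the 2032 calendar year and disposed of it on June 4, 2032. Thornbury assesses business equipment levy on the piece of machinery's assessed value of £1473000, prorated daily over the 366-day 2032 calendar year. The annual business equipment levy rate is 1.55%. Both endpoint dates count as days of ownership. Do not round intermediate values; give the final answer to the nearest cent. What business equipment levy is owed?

Days held (January 1 – June 4, 2032): 156 out of 366
Tax = £1473000 × 1.55% × 156/366 = £9731.4590

£9731.46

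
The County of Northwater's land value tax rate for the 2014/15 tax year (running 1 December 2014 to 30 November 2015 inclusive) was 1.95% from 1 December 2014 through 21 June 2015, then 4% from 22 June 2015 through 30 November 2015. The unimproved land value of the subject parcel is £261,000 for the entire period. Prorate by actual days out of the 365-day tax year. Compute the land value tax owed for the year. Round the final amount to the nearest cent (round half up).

£7,464.24

1 December 2014 – 21 June 2015: 203 days at 1.95% → £261,000 × 1.95% × 203/365 = £2,830.5986
22 June – 30 November 2015: 162 days at 4% → £261,000 × 4% × 162/365 = £4,633.6438
Total = £7,464.2425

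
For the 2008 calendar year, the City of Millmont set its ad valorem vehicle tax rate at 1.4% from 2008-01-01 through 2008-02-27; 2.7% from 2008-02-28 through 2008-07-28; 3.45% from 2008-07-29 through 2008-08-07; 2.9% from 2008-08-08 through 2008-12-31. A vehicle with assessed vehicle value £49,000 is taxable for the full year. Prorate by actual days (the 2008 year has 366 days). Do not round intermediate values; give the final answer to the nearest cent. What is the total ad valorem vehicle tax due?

£1,271.19

2008-01-01 to 2008-02-27: 58 days at 1.4% → £49,000 × 1.4% × 58/366 = £108.7104
2008-02-28 to 2008-07-28: 152 days at 2.7% → £49,000 × 2.7% × 152/366 = £549.4426
2008-07-29 to 2008-08-07: 10 days at 3.45% → £49,000 × 3.45% × 10/366 = £46.1885
2008-08-08 to 2008-12-31: 146 days at 2.9% → £49,000 × 2.9% × 146/366 = £566.8470
Total = £1,271.1885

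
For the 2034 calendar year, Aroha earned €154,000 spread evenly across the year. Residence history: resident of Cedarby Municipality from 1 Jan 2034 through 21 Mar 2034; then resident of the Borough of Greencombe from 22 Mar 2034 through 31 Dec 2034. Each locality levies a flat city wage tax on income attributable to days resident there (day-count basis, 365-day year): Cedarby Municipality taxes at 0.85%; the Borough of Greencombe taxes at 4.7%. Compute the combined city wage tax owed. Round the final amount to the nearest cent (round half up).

Cedarby Municipality, 1 Jan – 21 Mar 2034: 80 days → €154,000 × 0.85% × 80/365 = €286.9041
The Borough of Greencombe, 22 Mar – 31 Dec 2034: 285 days → €154,000 × 4.7% × 285/365 = €5,651.5890
Total = €5,938.4932

€5,938.49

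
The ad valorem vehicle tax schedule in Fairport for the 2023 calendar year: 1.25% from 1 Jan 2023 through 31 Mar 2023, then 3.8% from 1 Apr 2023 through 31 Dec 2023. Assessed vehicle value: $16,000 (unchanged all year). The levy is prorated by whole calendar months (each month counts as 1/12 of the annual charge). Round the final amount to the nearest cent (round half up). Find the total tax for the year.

$506.00

1 Jan – 31 Mar 2023: 3 months at 1.25% → $16,000 × 1.25% × 3/12 = $50.0000
1 Apr – 31 Dec 2023: 9 months at 3.8% → $16,000 × 3.8% × 9/12 = $456.0000
Total = $506.0000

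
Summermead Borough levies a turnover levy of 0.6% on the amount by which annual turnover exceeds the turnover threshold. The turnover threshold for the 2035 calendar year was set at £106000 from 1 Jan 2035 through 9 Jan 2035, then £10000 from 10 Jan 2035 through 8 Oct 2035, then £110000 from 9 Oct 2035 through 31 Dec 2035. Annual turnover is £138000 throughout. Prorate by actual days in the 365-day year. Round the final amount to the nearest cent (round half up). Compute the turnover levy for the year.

£615.72

1 Jan – 9 Jan 2035: 9 days, exemption £106000 → (£138000 − £106000) × 0.6% × 9/365 = £4.7342
10 Jan – 8 Oct 2035: 272 days, exemption £10000 → (£138000 − £10000) × 0.6% × 272/365 = £572.3178
9 Oct – 31 Dec 2035: 84 days, exemption £110000 → (£138000 − £110000) × 0.6% × 84/365 = £38.6630
Total = £615.7151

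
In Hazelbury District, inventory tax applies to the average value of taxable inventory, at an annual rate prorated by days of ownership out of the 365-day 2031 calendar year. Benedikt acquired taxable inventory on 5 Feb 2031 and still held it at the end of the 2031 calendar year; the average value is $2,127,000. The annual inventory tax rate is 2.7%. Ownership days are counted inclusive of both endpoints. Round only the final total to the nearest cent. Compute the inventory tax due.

$51,922.11

Days held (5 Feb – 31 Dec 2031): 330 out of 365
Tax = $2,127,000 × 2.7% × 330/365 = $51,922.1096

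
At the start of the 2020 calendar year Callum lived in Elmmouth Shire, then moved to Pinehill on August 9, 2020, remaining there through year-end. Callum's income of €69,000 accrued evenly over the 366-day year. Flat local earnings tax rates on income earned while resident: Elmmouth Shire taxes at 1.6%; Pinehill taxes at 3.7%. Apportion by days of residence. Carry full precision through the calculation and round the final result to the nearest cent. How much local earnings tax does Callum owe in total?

€1,678.06

Elmmouth Shire, January 1 – August 8, 2020: 221 days → €69,000 × 1.6% × 221/366 = €666.6230
Pinehill, August 9 – December 31, 2020: 145 days → €69,000 × 3.7% × 145/366 = €1,011.4344
Total = €1,678.0574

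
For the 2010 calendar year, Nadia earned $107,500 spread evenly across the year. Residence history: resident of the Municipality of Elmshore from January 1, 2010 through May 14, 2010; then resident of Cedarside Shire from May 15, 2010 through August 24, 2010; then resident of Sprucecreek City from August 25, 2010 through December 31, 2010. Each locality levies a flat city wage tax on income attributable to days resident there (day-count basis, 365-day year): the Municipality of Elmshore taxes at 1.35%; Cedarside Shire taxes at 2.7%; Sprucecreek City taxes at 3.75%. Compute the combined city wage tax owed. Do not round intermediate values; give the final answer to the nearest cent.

$2,768.64

The Municipality of Elmshore, January 1 – May 14, 2010: 134 days → $107,500 × 1.35% × 134/365 = $532.7877
Cedarside Shire, May 15 – August 24, 2010: 102 days → $107,500 × 2.7% × 102/365 = $811.1096
Sprucecreek City, August 25 – December 31, 2010: 129 days → $107,500 × 3.75% × 129/365 = $1,424.7432
Total = $2,768.6404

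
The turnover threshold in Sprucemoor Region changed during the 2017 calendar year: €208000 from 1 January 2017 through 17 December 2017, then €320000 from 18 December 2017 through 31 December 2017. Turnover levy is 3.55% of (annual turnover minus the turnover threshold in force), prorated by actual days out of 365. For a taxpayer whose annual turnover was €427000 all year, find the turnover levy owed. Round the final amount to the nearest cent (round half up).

€7622.00

1 January – 17 December 2017: 351 days, exemption €208000 → (€427000 − €208000) × 3.55% × 351/365 = €7476.3000
18 December – 31 December 2017: 14 days, exemption €320000 → (€427000 − €320000) × 3.55% × 14/365 = €145.6959
Total = €7621.9959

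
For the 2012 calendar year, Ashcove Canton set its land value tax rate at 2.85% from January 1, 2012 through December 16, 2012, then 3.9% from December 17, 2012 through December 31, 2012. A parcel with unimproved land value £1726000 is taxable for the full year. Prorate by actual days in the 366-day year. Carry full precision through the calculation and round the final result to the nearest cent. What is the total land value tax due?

£49933.75

January 1 – December 16, 2012: 351 days at 2.85% → £1726000 × 2.85% × 351/366 = £47174.9754
December 17 – December 31, 2012: 15 days at 3.9% → £1726000 × 3.9% × 15/366 = £2758.7705
Total = £49933.7459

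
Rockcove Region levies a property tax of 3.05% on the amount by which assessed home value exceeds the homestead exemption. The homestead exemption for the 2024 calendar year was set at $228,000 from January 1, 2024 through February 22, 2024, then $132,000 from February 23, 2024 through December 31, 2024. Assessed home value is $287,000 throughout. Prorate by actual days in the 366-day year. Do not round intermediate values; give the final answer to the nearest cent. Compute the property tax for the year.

January 1 – February 22, 2024: 53 days, exemption $228,000 → ($287,000 − $228,000) × 3.05% × 53/366 = $260.5833
February 23 – December 31, 2024: 313 days, exemption $132,000 → ($287,000 − $132,000) × 3.05% × 313/366 = $4,042.9167
Total = $4,303.5000

$4,303.50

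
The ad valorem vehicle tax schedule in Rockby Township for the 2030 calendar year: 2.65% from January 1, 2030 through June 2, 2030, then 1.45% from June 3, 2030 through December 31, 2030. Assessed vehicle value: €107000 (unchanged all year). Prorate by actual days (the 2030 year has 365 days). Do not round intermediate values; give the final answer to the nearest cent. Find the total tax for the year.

€2089.72

January 1 – June 2, 2030: 153 days at 2.65% → €107000 × 2.65% × 153/365 = €1188.5795
June 3 – December 31, 2030: 212 days at 1.45% → €107000 × 1.45% × 212/365 = €901.1452
Total = €2089.7247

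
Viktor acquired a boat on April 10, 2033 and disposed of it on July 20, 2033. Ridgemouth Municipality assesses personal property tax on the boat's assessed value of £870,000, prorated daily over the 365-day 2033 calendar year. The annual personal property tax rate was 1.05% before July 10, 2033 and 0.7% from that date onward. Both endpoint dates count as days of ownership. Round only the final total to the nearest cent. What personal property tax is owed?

£2,461.03

April 10 – July 9, 2033: 91 days at 1.05% → £870,000 × 1.05% × 91/365 = £2,277.4932
July 10 – July 20, 2033: 11 days at 0.7% → £870,000 × 0.7% × 11/365 = £183.5342
Total = £2,461.0274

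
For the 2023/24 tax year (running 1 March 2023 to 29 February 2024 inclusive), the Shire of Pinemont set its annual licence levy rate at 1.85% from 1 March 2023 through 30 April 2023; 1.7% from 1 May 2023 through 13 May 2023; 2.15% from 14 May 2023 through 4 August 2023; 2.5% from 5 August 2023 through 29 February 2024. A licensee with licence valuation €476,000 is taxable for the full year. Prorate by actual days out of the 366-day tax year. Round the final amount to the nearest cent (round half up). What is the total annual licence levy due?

€10,871.27

1 March – 30 April 2023: 61 days at 1.85% → €476,000 × 1.85% × 61/366 = €1,467.6667
1 May – 13 May 2023: 13 days at 1.7% → €476,000 × 1.7% × 13/366 = €287.4208
14 May – 4 August 2023: 83 days at 2.15% → €476,000 × 2.15% × 83/366 = €2,320.8251
5 August 2023 – 29 February 2024: 209 days at 2.5% → €476,000 × 2.5% × 209/366 = €6,795.3552
Total = €10,871.2678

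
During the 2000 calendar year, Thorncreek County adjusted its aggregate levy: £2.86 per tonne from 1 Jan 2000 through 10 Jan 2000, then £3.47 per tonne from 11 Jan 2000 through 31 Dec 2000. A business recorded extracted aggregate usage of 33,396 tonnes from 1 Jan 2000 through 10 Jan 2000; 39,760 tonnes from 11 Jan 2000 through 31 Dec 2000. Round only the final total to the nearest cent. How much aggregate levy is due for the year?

1 Jan – 10 Jan 2000: 33,396 tonnes at £2.86/tonne → £95,512.56
11 Jan – 31 Dec 2000: 39,760 tonnes at £3.47/tonne → £137,967.20

£233,479.76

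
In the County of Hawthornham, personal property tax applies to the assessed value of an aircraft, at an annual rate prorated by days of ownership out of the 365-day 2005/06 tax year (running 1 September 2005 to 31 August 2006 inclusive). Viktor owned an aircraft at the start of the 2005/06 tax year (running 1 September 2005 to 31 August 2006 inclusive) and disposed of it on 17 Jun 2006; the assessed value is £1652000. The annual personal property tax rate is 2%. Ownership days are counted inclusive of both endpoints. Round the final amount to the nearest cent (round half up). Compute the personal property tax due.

£26250.96

Days held (1 Sep 2005 – 17 Jun 2006): 290 out of 365
Tax = £1652000 × 2% × 290/365 = £26250.9589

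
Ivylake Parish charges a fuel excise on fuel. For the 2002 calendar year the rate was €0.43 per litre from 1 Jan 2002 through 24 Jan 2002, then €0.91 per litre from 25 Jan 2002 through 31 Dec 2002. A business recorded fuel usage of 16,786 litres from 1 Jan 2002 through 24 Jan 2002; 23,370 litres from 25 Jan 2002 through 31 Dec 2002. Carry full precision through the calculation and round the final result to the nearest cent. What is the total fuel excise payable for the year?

€28,484.68

1 Jan – 24 Jan 2002: 16,786 litres at €0.43/litre → €7,217.98
25 Jan – 31 Dec 2002: 23,370 litres at €0.91/litre → €21,266.70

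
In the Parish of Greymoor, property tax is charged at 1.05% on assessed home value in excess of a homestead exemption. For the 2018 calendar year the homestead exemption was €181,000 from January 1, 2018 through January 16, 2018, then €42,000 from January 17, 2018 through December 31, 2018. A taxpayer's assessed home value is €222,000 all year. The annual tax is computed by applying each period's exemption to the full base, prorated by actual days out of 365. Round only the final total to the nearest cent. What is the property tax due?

January 1 – January 16, 2018: 16 days, exemption €181,000 → (€222,000 − €181,000) × 1.05% × 16/365 = €18.8712
January 17 – December 31, 2018: 349 days, exemption €42,000 → (€222,000 − €42,000) × 1.05% × 349/365 = €1,807.1507
Total = €1,826.0219

€1,826.02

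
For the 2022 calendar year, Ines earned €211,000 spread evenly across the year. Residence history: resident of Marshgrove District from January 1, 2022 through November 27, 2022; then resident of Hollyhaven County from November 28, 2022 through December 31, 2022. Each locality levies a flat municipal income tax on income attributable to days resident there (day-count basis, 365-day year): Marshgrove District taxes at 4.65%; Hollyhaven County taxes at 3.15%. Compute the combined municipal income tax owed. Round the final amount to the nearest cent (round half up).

€9,516.68

Marshgrove District, January 1 – November 27, 2022: 331 days → €211,000 × 4.65% × 331/365 = €8,897.5521
Hollyhaven County, November 28 – December 31, 2022: 34 days → €211,000 × 3.15% × 34/365 = €619.1260
Total = €9,516.6781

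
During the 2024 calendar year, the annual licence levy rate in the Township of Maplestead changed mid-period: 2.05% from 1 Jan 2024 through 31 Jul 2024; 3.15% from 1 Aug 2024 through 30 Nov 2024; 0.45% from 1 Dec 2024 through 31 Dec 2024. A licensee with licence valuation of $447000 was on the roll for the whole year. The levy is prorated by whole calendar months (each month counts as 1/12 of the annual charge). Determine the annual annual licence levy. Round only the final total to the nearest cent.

$10206.50

1 Jan – 31 Jul 2024: 7 months at 2.05% → $447000 × 2.05% × 7/12 = $5345.3750
1 Aug – 30 Nov 2024: 4 months at 3.15% → $447000 × 3.15% × 4/12 = $4693.5000
1 Dec – 31 Dec 2024: 1 month at 0.45% → $447000 × 0.45% × 1/12 = $167.6250
Total = $10206.5000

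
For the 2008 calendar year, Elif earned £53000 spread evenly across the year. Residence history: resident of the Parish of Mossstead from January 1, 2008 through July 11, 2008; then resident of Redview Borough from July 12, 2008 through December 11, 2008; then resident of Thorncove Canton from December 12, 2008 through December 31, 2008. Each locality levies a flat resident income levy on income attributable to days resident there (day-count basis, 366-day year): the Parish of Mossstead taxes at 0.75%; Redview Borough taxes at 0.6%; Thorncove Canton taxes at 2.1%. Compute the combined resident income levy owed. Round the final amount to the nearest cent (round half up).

The Parish of Mossstead, January 1 – July 11, 2008: 193 days → £53000 × 0.75% × 193/366 = £209.6107
Redview Borough, July 12 – December 11, 2008: 153 days → £53000 × 0.6% × 153/366 = £132.9344
Thorncove Canton, December 12 – December 31, 2008: 20 days → £53000 × 2.1% × 20/366 = £60.8197
Total = £403.3648

£403.36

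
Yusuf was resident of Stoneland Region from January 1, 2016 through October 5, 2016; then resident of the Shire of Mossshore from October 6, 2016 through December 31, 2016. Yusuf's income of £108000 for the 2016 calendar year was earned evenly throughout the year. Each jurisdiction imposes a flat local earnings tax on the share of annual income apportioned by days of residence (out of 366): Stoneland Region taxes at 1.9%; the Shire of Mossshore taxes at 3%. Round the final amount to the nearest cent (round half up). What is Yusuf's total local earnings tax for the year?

Stoneland Region, January 1 – October 5, 2016: 279 days → £108000 × 1.9% × 279/366 = £1564.2295
The Shire of Mossshore, October 6 – December 31, 2016: 87 days → £108000 × 3% × 87/366 = £770.1639
Total = £2334.3934

£2334.39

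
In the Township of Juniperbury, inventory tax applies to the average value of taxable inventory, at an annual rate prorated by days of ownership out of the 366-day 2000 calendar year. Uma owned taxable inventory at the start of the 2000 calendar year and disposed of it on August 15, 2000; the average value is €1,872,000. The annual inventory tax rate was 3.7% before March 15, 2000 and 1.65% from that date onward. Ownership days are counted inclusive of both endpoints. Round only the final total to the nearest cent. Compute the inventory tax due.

€27,000.79

January 1 – March 14, 2000: 74 days at 3.7% → €1,872,000 × 3.7% × 74/366 = €14,004.1967
March 15 – August 15, 2000: 154 days at 1.65% → €1,872,000 × 1.65% × 154/366 = €12,996.5902
Total = €27,000.7869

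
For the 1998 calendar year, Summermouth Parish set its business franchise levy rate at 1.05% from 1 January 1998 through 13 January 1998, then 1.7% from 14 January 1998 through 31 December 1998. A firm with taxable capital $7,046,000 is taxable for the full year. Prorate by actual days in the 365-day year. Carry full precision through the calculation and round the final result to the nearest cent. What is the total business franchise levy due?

$118,150.80

1 January – 13 January 1998: 13 days at 1.05% → $7,046,000 × 1.05% × 13/365 = $2,635.0110
14 January – 31 December 1998: 352 days at 1.7% → $7,046,000 × 1.7% × 352/365 = $115,515.7918
Total = $118,150.8027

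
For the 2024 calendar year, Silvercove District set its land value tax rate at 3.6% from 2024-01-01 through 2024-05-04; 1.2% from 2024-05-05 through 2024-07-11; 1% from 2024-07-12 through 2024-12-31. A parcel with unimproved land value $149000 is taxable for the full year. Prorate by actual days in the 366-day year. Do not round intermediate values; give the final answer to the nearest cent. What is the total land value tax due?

$2868.45

2024-01-01 to 2024-05-04: 125 days at 3.6% → $149000 × 3.6% × 125/366 = $1831.9672
2024-05-05 to 2024-07-11: 68 days at 1.2% → $149000 × 1.2% × 68/366 = $332.1967
2024-07-12 to 2024-12-31: 173 days at 1% → $149000 × 1% × 173/366 = $704.2896
Total = $2868.4536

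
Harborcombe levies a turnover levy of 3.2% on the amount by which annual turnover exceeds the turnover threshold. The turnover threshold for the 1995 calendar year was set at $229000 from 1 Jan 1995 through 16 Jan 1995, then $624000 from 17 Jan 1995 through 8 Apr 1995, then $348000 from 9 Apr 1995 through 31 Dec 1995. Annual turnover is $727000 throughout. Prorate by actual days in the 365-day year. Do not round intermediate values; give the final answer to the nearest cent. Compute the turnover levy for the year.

1 Jan – 16 Jan 1995: 16 days, exemption $229000 → ($727000 − $229000) × 3.2% × 16/365 = $698.5644
17 Jan – 8 Apr 1995: 82 days, exemption $624000 → ($727000 − $624000) × 3.2% × 82/365 = $740.4712
9 Apr – 31 Dec 1995: 267 days, exemption $348000 → ($727000 − $348000) × 3.2% × 267/365 = $8871.7151
Total = $10310.7507

$10310.75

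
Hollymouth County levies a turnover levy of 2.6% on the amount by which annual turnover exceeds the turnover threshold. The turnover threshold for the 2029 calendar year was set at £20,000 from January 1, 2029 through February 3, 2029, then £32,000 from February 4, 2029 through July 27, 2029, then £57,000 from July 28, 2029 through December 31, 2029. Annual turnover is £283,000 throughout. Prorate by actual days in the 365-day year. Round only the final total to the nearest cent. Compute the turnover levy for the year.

January 1 – February 3, 2029: 34 days, exemption £20,000 → (£283,000 − £20,000) × 2.6% × 34/365 = £636.9644
February 4 – July 27, 2029: 174 days, exemption £32,000 → (£283,000 − £32,000) × 2.6% × 174/365 = £3,111.0247
July 28 – December 31, 2029: 157 days, exemption £57,000 → (£283,000 − £57,000) × 2.6% × 157/365 = £2,527.4849
Total = £6,275.4740

£6,275.47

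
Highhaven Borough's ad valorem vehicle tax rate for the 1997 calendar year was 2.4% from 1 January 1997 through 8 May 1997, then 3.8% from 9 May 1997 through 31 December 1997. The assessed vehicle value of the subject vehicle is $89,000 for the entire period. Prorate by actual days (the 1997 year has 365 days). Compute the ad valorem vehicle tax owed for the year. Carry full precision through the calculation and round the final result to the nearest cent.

1 January – 8 May 1997: 128 days at 2.4% → $89,000 × 2.4% × 128/365 = $749.0630
9 May – 31 December 1997: 237 days at 3.8% → $89,000 × 3.8% × 237/365 = $2,195.9836
Total = $2,945.0466

$2,945.05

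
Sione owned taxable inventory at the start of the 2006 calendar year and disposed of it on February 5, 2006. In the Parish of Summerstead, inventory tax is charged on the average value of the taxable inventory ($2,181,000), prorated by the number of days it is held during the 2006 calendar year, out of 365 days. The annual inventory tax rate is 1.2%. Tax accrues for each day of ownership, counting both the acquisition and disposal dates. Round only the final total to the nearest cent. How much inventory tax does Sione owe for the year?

Days held (January 1 – February 5, 2006): 36 out of 365
Tax = $2,181,000 × 1.2% × 36/365 = $2,581.3479

$2,581.35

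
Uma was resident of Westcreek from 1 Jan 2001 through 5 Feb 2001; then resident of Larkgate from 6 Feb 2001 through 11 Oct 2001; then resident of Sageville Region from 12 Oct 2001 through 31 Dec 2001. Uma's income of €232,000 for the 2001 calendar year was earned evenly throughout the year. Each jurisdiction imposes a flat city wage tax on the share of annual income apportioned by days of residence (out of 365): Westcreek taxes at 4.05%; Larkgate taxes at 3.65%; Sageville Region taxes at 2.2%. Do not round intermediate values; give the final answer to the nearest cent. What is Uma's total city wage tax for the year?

Westcreek, 1 Jan – 5 Feb 2001: 36 days → €232,000 × 4.05% × 36/365 = €926.7288
Larkgate, 6 Feb – 11 Oct 2001: 248 days → €232,000 × 3.65% × 248/365 = €5,753.6000
Sageville Region, 12 Oct – 31 Dec 2001: 81 days → €232,000 × 2.2% × 81/365 = €1,132.6685
Total = €7,812.9973

€7,813.00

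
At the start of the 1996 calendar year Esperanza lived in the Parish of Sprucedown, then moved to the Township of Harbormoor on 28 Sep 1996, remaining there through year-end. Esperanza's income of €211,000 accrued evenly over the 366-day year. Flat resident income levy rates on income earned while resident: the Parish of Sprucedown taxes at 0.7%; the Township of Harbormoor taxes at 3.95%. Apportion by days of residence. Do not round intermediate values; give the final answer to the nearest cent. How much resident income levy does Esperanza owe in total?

The Parish of Sprucedown, 1 Jan – 27 Sep 1996: 271 days → €211,000 × 0.7% × 271/366 = €1,093.6257
The Township of Harbormoor, 28 Sep – 31 Dec 1996: 95 days → €211,000 × 3.95% × 95/366 = €2,163.3265
Total = €3,256.9522

€3,256.95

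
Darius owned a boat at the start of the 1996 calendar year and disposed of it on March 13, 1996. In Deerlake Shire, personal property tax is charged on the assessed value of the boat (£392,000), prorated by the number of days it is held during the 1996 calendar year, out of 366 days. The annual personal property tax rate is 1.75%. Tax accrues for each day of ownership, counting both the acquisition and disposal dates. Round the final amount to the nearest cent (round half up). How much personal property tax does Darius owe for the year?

£1,368.25

Days held (January 1 – March 13, 1996): 73 out of 366
Tax = £392,000 × 1.75% × 73/366 = £1,368.2514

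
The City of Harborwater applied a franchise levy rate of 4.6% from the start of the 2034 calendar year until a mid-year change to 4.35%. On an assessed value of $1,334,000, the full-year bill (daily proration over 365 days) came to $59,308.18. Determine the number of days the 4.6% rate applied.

140 days

Let d = days at the first rate; then 365 − d days at the second rate.
$1,334,000 × [4.6%·d + 4.35%·(365−d)] / 365 = $59,308.18
Solving gives d = 140, so the new rate took effect on May 21, 2034.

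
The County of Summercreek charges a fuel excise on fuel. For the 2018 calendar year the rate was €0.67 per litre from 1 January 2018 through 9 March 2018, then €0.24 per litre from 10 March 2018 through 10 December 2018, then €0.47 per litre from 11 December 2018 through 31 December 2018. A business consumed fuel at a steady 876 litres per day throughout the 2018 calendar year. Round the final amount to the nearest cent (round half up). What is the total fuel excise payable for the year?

1 January – 9 March 2018: 68 days × 876 litres/day = 59,568 litres at €0.67/litre → €39910.56
10 March – 10 December 2018: 276 days × 876 litres/day = 241,776 litres at €0.24/litre → €58026.24
11 December – 31 December 2018: 21 days × 876 litres/day = 18,396 litres at €0.47/litre → €8646.12

€106582.92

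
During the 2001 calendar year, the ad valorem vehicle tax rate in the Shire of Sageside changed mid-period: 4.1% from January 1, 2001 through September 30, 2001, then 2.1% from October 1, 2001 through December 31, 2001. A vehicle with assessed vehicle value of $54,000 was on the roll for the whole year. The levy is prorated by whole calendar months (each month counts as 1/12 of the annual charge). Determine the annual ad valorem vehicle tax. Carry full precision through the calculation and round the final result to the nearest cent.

January 1 – September 30, 2001: 9 months at 4.1% → $54,000 × 4.1% × 9/12 = $1,660.5000
October 1 – December 31, 2001: 3 months at 2.1% → $54,000 × 2.1% × 3/12 = $283.5000
Total = $1,944.0000

$1,944.00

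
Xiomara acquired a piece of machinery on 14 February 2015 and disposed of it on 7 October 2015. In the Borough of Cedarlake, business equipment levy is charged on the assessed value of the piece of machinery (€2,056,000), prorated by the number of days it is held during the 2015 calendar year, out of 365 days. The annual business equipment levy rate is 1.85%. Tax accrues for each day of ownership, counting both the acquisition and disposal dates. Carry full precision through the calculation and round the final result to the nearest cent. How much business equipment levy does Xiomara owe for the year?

€24,593.14

Days held (14 February – 7 October 2015): 236 out of 365
Tax = €2,056,000 × 1.85% × 236/365 = €24,593.1397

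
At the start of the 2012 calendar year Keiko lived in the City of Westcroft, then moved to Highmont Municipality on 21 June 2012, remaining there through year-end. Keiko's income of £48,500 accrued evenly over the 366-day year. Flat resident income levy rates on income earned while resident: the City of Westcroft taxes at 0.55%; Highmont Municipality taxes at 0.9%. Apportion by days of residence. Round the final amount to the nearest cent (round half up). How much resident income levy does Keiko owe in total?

The City of Westcroft, 1 January – 20 June 2012: 172 days → £48,500 × 0.55% × 172/366 = £125.3579
Highmont Municipality, 21 June – 31 December 2012: 194 days → £48,500 × 0.9% × 194/366 = £231.3689
Total = £356.7268

£356.73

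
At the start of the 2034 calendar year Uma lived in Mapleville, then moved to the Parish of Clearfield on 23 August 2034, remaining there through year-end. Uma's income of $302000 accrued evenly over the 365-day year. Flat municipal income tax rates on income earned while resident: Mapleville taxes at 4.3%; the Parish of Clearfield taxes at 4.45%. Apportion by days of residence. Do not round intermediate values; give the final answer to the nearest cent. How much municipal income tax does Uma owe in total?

$13148.58

Mapleville, 1 January – 22 August 2034: 234 days → $302000 × 4.3% × 234/365 = $8325.2712
The Parish of Clearfield, 23 August – 31 December 2034: 131 days → $302000 × 4.45% × 131/365 = $4823.3123
Total = $13148.5836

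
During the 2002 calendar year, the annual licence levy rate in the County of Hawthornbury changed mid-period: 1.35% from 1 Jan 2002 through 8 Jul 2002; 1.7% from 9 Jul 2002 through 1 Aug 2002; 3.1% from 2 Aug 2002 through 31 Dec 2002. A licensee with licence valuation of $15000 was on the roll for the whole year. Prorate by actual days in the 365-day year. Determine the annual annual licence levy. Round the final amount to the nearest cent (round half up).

1 Jan – 8 Jul 2002: 189 days at 1.35% → $15000 × 1.35% × 189/365 = $104.8562
9 Jul – 1 Aug 2002: 24 days at 1.7% → $15000 × 1.7% × 24/365 = $16.7671
2 Aug – 31 Dec 2002: 152 days at 3.1% → $15000 × 3.1% × 152/365 = $193.6438
Total = $315.2671

$315.27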